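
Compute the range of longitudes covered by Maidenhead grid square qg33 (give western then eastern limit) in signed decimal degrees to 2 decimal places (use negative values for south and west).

Field Q=16, G=6: +16·20° lon, +6·10° lat → SW at lon 140°, lat -30°.
Square 3, 3: +3·2° lon, +3·1° lat → SW at lon 146°, lat -27°.
Cell spans 2° lon × 1° lat.
west 146.00, east 148.00.

146.00, 148.00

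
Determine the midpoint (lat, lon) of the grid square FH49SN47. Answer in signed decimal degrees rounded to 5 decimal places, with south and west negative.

Field F=5, H=7: +5·20° lon, +7·10° lat → SW at lon -80°, lat -20°.
Square 4, 9: +4·2° lon, +9·1° lat → SW at lon -72°, lat -11°.
Subsquare s=18, n=13: +18·0.0833333° lon, +13·0.0416667° lat → SW at lon -70.5°, lat -10.4583°.
Extended square 4, 7: +4·0.00833333° lon, +7·0.00416667° lat → SW at lon -70.4667°, lat -10.4292°.
Cell spans 0.00833333° lon × 0.00416667° lat. Centre is SW corner plus half of each.
latitude -10.42708, longitude -70.46250.

-10.42708, -70.46250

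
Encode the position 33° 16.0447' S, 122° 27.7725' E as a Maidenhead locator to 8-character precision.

PF16fr55

Shift to the Maidenhead origin (180°W, 90°S): lon 302.46287, lat 56.73259.
Field: lon ⌊302.46287/20⌋ = 15 → P; lat ⌊56.73259/10⌋ = 5 → F.
Square: lon ⌊2.46287/2⌋ = 1; lat ⌊6.73259/1⌋ = 6.
Subsquare: lon ⌊0.46287/0.0833333⌋ = 5 → f; lat ⌊0.73259/0.0416667⌋ = 17 → r.
Extended square: lon ⌊0.04621/0.00833333⌋ = 5; lat ⌊0.02425/0.00416667⌋ = 5.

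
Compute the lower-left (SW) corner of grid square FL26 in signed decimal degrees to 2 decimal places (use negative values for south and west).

26.00, -76.00

Field F=5, L=11: +5·20° lon, +11·10° lat → SW at lon -80°, lat 20°.
Square 2, 6: +2·2° lon, +6·1° lat → SW at lon -76°, lat 26°.
latitude 26.00, longitude -76.00.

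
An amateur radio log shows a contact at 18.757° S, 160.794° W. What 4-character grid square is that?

AH91

Shift to the Maidenhead origin (180°W, 90°S): lon 19.21, lat 71.24.
Field: lon ⌊19.21/20⌋ = 0 → A; lat ⌊71.24/10⌋ = 7 → H.
Square: lon ⌊19.21/2⌋ = 9; lat ⌊1.24/1⌋ = 1.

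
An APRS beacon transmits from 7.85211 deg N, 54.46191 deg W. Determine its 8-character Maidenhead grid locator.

Shift to the Maidenhead origin (180°W, 90°S): lon 125.53809, lat 97.85211.
Field (20°×10°, letters A–R): lon ⌊125.53809/20⌋ = 6 → G; lat ⌊97.85211/10⌋ = 9 → J.
Square (2°×1°, digits 0–9): lon ⌊5.53809/2⌋ = 2; lat ⌊7.85211/1⌋ = 7.
Subsquare (5′×2.5′, letters a–x): lon ⌊1.53809/0.0833333⌋ = 18 → s; lat ⌊0.85211/0.0416667⌋ = 20 → u.
Extended square (30″×15″, digits 0–9): lon ⌊0.03809/0.00833333⌋ = 4; lat ⌊0.01878/0.00416667⌋ = 4.

GJ27su44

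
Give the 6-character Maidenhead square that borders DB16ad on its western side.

Longitude subsquare a = 0; −1 → -1, wraps to 23 = x, carry into square.
Longitude square 1; −1 → 0.
The latitude characters are unchanged.

DB06xd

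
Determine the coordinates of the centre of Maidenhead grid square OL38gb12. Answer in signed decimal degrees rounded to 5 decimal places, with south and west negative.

Field O=14, L=11: +14·20° lon, +11·10° lat → SW at lon 100°, lat 20°.
Square 3, 8: +3·2° lon, +8·1° lat → SW at lon 106°, lat 28°.
Subsquare g=6, b=1: +6·0.0833333° lon, +1·0.0416667° lat → SW at lon 106.5°, lat 28.0417°.
Extended square 1, 2: +1·0.00833333° lon, +2·0.00416667° lat → SW at lon 106.508°, lat 28.05°.
Cell spans 0.00833333° lon × 0.00416667° lat. Centre is SW corner plus half of each.
latitude 28.05208, longitude 106.51250.

28.05208, 106.51250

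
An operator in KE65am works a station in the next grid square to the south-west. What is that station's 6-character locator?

KE55xl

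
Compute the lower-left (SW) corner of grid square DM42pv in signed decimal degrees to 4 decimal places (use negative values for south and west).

32.8750, -110.7500

Field D=3, M=12: +3·20° lon, +12·10° lat → SW at lon -120°, lat 30°.
Square 4, 2: +4·2° lon, +2·1° lat → SW at lon -112°, lat 32°.
Subsquare p=15, v=21: +15·0.0833333° lon, +21·0.0416667° lat → SW at lon -110.75°, lat 32.875°.
latitude 32.8750, longitude -110.7500.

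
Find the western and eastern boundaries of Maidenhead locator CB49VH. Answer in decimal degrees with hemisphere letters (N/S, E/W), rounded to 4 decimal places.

Field C=2, B=1: +2·20° lon, +1·10° lat → SW at lon -140°, lat -80°.
Square 4, 9: +4·2° lon, +9·1° lat → SW at lon -132°, lat -71°.
Subsquare v=21, h=7: +21·0.0833333° lon, +7·0.0416667° lat → SW at lon -130.25°, lat -70.7083°.
Cell spans 0.0833333° lon × 0.0416667° lat.
west 130.2500° W, east 130.1667° W.

130.2500° W, 130.1667° W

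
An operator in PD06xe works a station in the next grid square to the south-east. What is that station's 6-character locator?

PD16ad

Longitude subsquare x = 23; +1 → 24, wraps to 0 = a, carry into square.
Longitude square 0; +1 → 1.
Latitude subsquare e = 4; −1 → 3 = d.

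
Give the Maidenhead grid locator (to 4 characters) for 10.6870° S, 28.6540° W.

HH59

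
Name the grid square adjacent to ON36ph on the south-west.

Longitude subsquare p = 15; −1 → 14 = o.
Latitude subsquare h = 7; −1 → 6 = g.

ON36og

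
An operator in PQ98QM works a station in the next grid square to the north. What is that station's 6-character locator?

PQ98qn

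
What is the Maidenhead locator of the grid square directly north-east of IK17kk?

Longitude subsquare k = 10; +1 → 11 = l.
Latitude subsquare k = 10; +1 → 11 = l.

IK17ll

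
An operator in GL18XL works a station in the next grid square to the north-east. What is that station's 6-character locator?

Longitude subsquare x = 23; +1 → 24, wraps to 0 = a, carry into square.
Longitude square 1; +1 → 2.
Latitude subsquare l = 11; +1 → 12 = m.

GL28am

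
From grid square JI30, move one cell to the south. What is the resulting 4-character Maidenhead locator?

JH39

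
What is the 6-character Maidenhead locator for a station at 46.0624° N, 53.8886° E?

Add 180° to longitude and 90° to latitude: 233.8886, 136.0624.
Field (20°×10°, letters A–R): lon ⌊233.8886/20⌋ = 11 → L; lat ⌊136.0624/10⌋ = 13 → N.
Square (2°×1°, digits 0–9): lon ⌊13.8886/2⌋ = 6; lat ⌊6.0624/1⌋ = 6.
Subsquare (5′×2.5′, letters a–x): lon ⌊1.8886/0.0833333⌋ = 22 → w; lat ⌊0.0624/0.0416667⌋ = 1 → b.

LN66wb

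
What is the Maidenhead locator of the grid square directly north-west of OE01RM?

Longitude subsquare r = 17; −1 → 16 = q.
Latitude subsquare m = 12; +1 → 13 = n.

OE01qn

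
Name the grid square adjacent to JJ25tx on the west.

JJ25sx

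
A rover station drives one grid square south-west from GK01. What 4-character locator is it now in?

FK90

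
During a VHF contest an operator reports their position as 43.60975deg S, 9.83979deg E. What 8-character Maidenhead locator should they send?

Add 180° to longitude and 90° to latitude: 189.83979, 46.39025.
Field: lon ⌊189.83979/20⌋ = 9 → J; lat ⌊46.39025/10⌋ = 4 → E.
Square: lon ⌊9.83979/2⌋ = 4; lat ⌊6.39025/1⌋ = 6.
Subsquare: lon ⌊1.83979/0.0833333⌋ = 22 → w; lat ⌊0.39025/0.0416667⌋ = 9 → j.
Extended square: lon ⌊0.00646/0.00833333⌋ = 0; lat ⌊0.01525/0.00416667⌋ = 3.

JE46wj03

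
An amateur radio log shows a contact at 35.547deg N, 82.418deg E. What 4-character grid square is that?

Shift to the Maidenhead origin (180°W, 90°S): lon 262.42, lat 125.55.
Field (20°×10°, letters A–R): lon ⌊262.42/20⌋ = 13 → N; lat ⌊125.55/10⌋ = 12 → M.
Square (2°×1°, digits 0–9): lon ⌊2.42/2⌋ = 1; lat ⌊5.55/1⌋ = 5.

NM15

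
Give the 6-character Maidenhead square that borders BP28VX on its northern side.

BP29va

Latitude subsquare x = 23; +1 → 24, wraps to 0 = a, carry into square.
Latitude square 8; +1 → 9.
The longitude characters are unchanged.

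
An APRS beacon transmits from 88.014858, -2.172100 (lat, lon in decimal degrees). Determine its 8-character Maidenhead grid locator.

IR88va93

Shift to the Maidenhead origin (180°W, 90°S): lon 177.82790, lat 178.01486.
Field: 177.82790/20 → 8 → I, 178.01486/10 → 17 → R; chars IR.
Square: 17.82790/2 → 8, 8.01486/1 → 8; chars 88.
Subsquare: 1.82790/0.0833333 → 21 → v, 0.01486/0.0416667 → 0 → a; chars va.
Extended square: 0.07790/0.00833333 → 9, 0.01486/0.00416667 → 3; chars 93.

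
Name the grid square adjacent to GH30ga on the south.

GG39gx

Latitude subsquare a = 0; −1 → -1, wraps to 23 = x, carry into square.
Latitude square 0; −1 → -1, wraps to 9, carry into field.
Latitude field H = 7; −1 → 6 = G.
The longitude characters are unchanged.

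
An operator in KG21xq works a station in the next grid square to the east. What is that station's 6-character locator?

KG31aq

Longitude subsquare x = 23; +1 → 24, wraps to 0 = a, carry into square.
Longitude square 2; +1 → 3.
The latitude characters are unchanged.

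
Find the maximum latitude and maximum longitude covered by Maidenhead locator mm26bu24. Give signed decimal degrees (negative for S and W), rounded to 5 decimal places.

36.85417, 64.10833

Field M=12, M=12: +12·20° lon, +12·10° lat → SW at lon 60°, lat 30°.
Square 2, 6: +2·2° lon, +6·1° lat → SW at lon 64°, lat 36°.
Subsquare b=1, u=20: +1·0.0833333° lon, +20·0.0416667° lat → SW at lon 64.0833°, lat 36.8333°.
Extended square 2, 4: +2·0.00833333° lon, +4·0.00416667° lat → SW at lon 64.1°, lat 36.85°.
Cell spans 0.00833333° lon × 0.00416667° lat. NE corner is SW corner plus one full cell.
latitude 36.85417, longitude 64.10833.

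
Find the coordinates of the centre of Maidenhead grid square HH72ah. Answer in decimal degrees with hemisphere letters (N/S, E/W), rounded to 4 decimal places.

Field H=7, H=7: +7·20° lon, +7·10° lat → SW at lon -40°, lat -20°.
Square 7, 2: +7·2° lon, +2·1° lat → SW at lon -26°, lat -18°.
Subsquare a=0, h=7: +0·0.0833333° lon, +7·0.0416667° lat → SW at lon -26°, lat -17.7083°.
Cell spans 0.0833333° lon × 0.0416667° lat. Centre is SW corner plus half of each.
latitude 17.6875° S, longitude 25.9583° W.

17.6875° S, 25.9583° W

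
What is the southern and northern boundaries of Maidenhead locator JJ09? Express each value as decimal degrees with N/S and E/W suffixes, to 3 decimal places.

Field J=9, J=9: +9·20° lon, +9·10° lat → SW at lon 0°, lat 0°.
Square 0, 9: +0·2° lon, +9·1° lat → SW at lon 0°, lat 9°.
Cell spans 2° lon × 1° lat.
south 9.000° N, north 10.000° N.

9.000° N, 10.000° N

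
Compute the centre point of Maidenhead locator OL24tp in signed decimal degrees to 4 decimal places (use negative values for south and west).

24.6458, 105.6250

Field O=14, L=11: +14·20° lon, +11·10° lat → SW at lon 100°, lat 20°.
Square 2, 4: +2·2° lon, +4·1° lat → SW at lon 104°, lat 24°.
Subsquare t=19, p=15: +19·0.0833333° lon, +15·0.0416667° lat → SW at lon 105.583°, lat 24.625°.
Cell spans 0.0833333° lon × 0.0416667° lat. Centre is SW corner plus half of each.
latitude 24.6458, longitude 105.6250.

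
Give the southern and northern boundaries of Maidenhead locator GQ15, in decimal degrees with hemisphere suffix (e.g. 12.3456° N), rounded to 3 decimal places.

Field G=6, Q=16: +6·20° lon, +16·10° lat → SW at lon -60°, lat 70°.
Square 1, 5: +1·2° lon, +5·1° lat → SW at lon -58°, lat 75°.
Cell spans 2° lon × 1° lat.
south 75.000° N, north 76.000° N.

75.000° N, 76.000° N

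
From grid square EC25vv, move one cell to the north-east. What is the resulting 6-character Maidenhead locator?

EC25ww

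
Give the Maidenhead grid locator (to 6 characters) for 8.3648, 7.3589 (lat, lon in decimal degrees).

Offset from 180°W / 90°S: lon 187.3589°, lat 98.3648°.
Field (20°×10°, letters A–R): 187.3589/20 → 9 → J, 98.3648/10 → 9 → J; chars JJ.
Square (2°×1°, digits 0–9): 7.3589/2 → 3, 8.3648/1 → 8; chars 38.
Subsquare (5′×2.5′, letters a–x): 1.3589/0.0833333 → 16 → q, 0.3648/0.0416667 → 8 → i; chars qi.

JJ38qi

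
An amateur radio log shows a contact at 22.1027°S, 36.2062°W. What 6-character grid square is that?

HG17vv

Offset from 180°W / 90°S: lon 143.7938°, lat 67.8973°.
Field (20°×10°, letters A–R): lon ⌊143.7938/20⌋ = 7 → H; lat ⌊67.8973/10⌋ = 6 → G.
Square (2°×1°, digits 0–9): lon ⌊3.7938/2⌋ = 1; lat ⌊7.8973/1⌋ = 7.
Subsquare (5′×2.5′, letters a–x): lon ⌊1.7938/0.0833333⌋ = 21 → v; lat ⌊0.8973/0.0416667⌋ = 21 → v.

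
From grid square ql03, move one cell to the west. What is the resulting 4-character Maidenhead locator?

Longitude square 0; −1 → -1, wraps to 9, carry into field.
Longitude field Q = 16; −1 → 15 = P.
The latitude characters are unchanged.

PL93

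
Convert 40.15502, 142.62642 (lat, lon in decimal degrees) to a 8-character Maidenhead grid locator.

QN10hd57

Add 180° to longitude and 90° to latitude: 322.62642, 130.15502.
Field (20°×10°, letters A–R): lon ⌊322.62642/20⌋ = 16 → Q; lat ⌊130.15502/10⌋ = 13 → N.
Square (2°×1°, digits 0–9): lon ⌊2.62642/2⌋ = 1; lat ⌊0.15502/1⌋ = 0.
Subsquare (5′×2.5′, letters a–x): lon ⌊0.62642/0.0833333⌋ = 7 → h; lat ⌊0.15502/0.0416667⌋ = 3 → d.
Extended square (30″×15″, digits 0–9): lon ⌊0.04309/0.00833333⌋ = 5; lat ⌊0.03002/0.00416667⌋ = 7.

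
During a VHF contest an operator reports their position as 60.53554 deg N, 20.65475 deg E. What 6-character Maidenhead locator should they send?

KP00hm

Offset from 180°W / 90°S: lon 200.6548°, lat 150.5355°.
Field (20°×10°, letters A–R): 200.6548/20 → 10 → K, 150.5355/10 → 15 → P; chars KP.
Square (2°×1°, digits 0–9): 0.6548/2 → 0, 0.5355/1 → 0; chars 00.
Subsquare (5′×2.5′, letters a–x): 0.6548/0.0833333 → 7 → h, 0.5355/0.0416667 → 12 → m; chars hm.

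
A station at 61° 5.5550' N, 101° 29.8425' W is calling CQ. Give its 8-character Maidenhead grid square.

DP91gc02

Shift to the Maidenhead origin (180°W, 90°S): lon 78.50262, lat 151.09258.
Field: 78.50262/20 → 3 → D, 151.09258/10 → 15 → P; chars DP.
Square: 18.50262/2 → 9, 1.09258/1 → 1; chars 91.
Subsquare: 0.50262/0.0833333 → 6 → g, 0.09258/0.0416667 → 2 → c; chars gc.
Extended square: 0.00262/0.00833333 → 0, 0.00925/0.00416667 → 2; chars 02.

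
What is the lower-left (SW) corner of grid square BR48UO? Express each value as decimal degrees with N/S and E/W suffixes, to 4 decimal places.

Field B=1, R=17: +1·20° lon, +17·10° lat → SW at lon -160°, lat 80°.
Square 4, 8: +4·2° lon, +8·1° lat → SW at lon -152°, lat 88°.
Subsquare u=20, o=14: +20·0.0833333° lon, +14·0.0416667° lat → SW at lon -150.333°, lat 88.5833°.
latitude 88.5833° N, longitude 150.3333° W.

88.5833° N, 150.3333° W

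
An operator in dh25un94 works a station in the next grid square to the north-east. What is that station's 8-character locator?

DH25vn05

Longitude extended square 9; +1 → 10, wraps to 0, carry into subsquare.
Longitude subsquare u = 20; +1 → 21 = v.
Latitude extended square 4; +1 → 5.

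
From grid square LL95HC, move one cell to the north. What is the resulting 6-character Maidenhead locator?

Latitude subsquare c = 2; +1 → 3 = d.
The longitude characters are unchanged.

LL95hd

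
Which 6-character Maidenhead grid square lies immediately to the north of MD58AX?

Latitude subsquare x = 23; +1 → 24, wraps to 0 = a, carry into square.
Latitude square 8; +1 → 9.
The longitude characters are unchanged.

MD59aa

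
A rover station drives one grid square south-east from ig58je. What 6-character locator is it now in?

Longitude subsquare j = 9; +1 → 10 = k.
Latitude subsquare e = 4; −1 → 3 = d.

IG58kd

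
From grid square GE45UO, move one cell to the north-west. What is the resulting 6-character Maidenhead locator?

GE45tp

Longitude subsquare u = 20; −1 → 19 = t.
Latitude subsquare o = 14; +1 → 15 = p.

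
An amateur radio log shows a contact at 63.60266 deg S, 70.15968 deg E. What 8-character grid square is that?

MC56bj95

Shift to the Maidenhead origin (180°W, 90°S): lon 250.15968, lat 26.39734.
Field (20°×10°, letters A–R): lon ⌊250.15968/20⌋ = 12 → M; lat ⌊26.39734/10⌋ = 2 → C.
Square (2°×1°, digits 0–9): lon ⌊10.15968/2⌋ = 5; lat ⌊6.39734/1⌋ = 6.
Subsquare (5′×2.5′, letters a–x): lon ⌊0.15968/0.0833333⌋ = 1 → b; lat ⌊0.39734/0.0416667⌋ = 9 → j.
Extended square (30″×15″, digits 0–9): lon ⌊0.07635/0.00833333⌋ = 9; lat ⌊0.02234/0.00416667⌋ = 5.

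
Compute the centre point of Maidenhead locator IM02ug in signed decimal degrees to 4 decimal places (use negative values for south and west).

32.2708, -18.2917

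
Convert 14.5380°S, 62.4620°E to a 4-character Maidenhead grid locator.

Shift to the Maidenhead origin (180°W, 90°S): lon 242.46, lat 75.46.
Field: lon ⌊242.46/20⌋ = 12 → M; lat ⌊75.46/10⌋ = 7 → H.
Square: lon ⌊2.46/2⌋ = 1; lat ⌊5.46/1⌋ = 5.

MH15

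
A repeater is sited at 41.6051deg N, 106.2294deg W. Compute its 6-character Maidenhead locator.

Shift to the Maidenhead origin (180°W, 90°S): lon 73.7706, lat 131.6051.
Field: 73.7706/20 → 3 → D, 131.6051/10 → 13 → N; chars DN.
Square: 13.7706/2 → 6, 1.6051/1 → 1; chars 61.
Subsquare: 1.7706/0.0833333 → 21 → v, 0.6051/0.0416667 → 14 → o; chars vo.

DN61vo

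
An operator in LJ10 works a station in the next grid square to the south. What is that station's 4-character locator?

LI19

Latitude square 0; −1 → -1, wraps to 9, carry into field.
Latitude field J = 9; −1 → 8 = I.
The longitude characters are unchanged.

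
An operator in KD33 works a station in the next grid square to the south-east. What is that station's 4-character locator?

KD42

Longitude square 3; +1 → 4.
Latitude square 3; −1 → 2.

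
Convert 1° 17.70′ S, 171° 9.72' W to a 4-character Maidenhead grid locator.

AI48

Add 180° to longitude and 90° to latitude: 8.84, 88.70.
Field (20°×10°, letters A–R): lon ⌊8.84/20⌋ = 0 → A; lat ⌊88.70/10⌋ = 8 → I.
Square (2°×1°, digits 0–9): lon ⌊8.84/2⌋ = 4; lat ⌊8.70/1⌋ = 8.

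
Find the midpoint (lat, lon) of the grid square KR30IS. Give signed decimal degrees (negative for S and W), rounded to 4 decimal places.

Field K=10, R=17: +10·20° lon, +17·10° lat → SW at lon 20°, lat 80°.
Square 3, 0: +3·2° lon, +0·1° lat → SW at lon 26°, lat 80°.
Subsquare i=8, s=18: +8·0.0833333° lon, +18·0.0416667° lat → SW at lon 26.6667°, lat 80.75°.
Cell spans 0.0833333° lon × 0.0416667° lat. Centre is SW corner plus half of each.
latitude 80.7708, longitude 26.7083.

80.7708, 26.7083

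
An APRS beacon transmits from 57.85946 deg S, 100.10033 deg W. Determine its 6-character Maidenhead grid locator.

Shift to the Maidenhead origin (180°W, 90°S): lon 79.8997, lat 32.1405.
Field: lon ⌊79.8997/20⌋ = 3 → D; lat ⌊32.1405/10⌋ = 3 → D.
Square: lon ⌊19.8997/2⌋ = 9; lat ⌊2.1405/1⌋ = 2.
Subsquare: lon ⌊1.8997/0.0833333⌋ = 22 → w; lat ⌊0.1405/0.0416667⌋ = 3 → d.

DD92wd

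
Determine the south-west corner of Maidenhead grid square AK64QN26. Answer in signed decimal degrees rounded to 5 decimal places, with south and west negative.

14.56667, -166.65000

Field A=0, K=10: +0·20° lon, +10·10° lat → SW at lon -180°, lat 10°.
Square 6, 4: +6·2° lon, +4·1° lat → SW at lon -168°, lat 14°.
Subsquare q=16, n=13: +16·0.0833333° lon, +13·0.0416667° lat → SW at lon -166.667°, lat 14.5417°.
Extended square 2, 6: +2·0.00833333° lon, +6·0.00416667° lat → SW at lon -166.65°, lat 14.5667°.
latitude 14.56667, longitude -166.65000.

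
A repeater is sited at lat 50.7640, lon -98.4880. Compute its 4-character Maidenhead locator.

EO00

Add 180° to longitude and 90° to latitude: 81.51, 140.76.
Field: lon ⌊81.51/20⌋ = 4 → E; lat ⌊140.76/10⌋ = 14 → O.
Square: lon ⌊1.51/2⌋ = 0; lat ⌊0.76/1⌋ = 0.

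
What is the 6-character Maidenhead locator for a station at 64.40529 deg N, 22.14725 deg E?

KP14bj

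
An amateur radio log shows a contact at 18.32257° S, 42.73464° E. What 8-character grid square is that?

Shift to the Maidenhead origin (180°W, 90°S): lon 222.73464, lat 71.67743.
Field: 222.73464/20 → 11 → L, 71.67743/10 → 7 → H; chars LH.
Square: 2.73464/2 → 1, 1.67743/1 → 1; chars 11.
Subsquare: 0.73464/0.0833333 → 8 → i, 0.67743/0.0416667 → 16 → q; chars iq.
Extended square: 0.06797/0.00833333 → 8, 0.01076/0.00416667 → 2; chars 82.

LH11iq82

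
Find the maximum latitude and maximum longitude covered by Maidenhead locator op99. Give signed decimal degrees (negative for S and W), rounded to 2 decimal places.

70.00, 120.00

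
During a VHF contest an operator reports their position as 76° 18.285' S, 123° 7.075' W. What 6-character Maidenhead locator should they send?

CB83kq

Offset from 180°W / 90°S: lon 56.8821°, lat 13.6953°.
Field: lon ⌊56.8821/20⌋ = 2 → C; lat ⌊13.6953/10⌋ = 1 → B.
Square: lon ⌊16.8821/2⌋ = 8; lat ⌊3.6953/1⌋ = 3.
Subsquare: lon ⌊0.8821/0.0833333⌋ = 10 → k; lat ⌊0.6953/0.0416667⌋ = 16 → q.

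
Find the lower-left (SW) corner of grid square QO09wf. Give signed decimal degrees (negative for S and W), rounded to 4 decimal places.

59.2083, 141.8333

Field Q=16, O=14: +16·20° lon, +14·10° lat → SW at lon 140°, lat 50°.
Square 0, 9: +0·2° lon, +9·1° lat → SW at lon 140°, lat 59°.
Subsquare w=22, f=5: +22·0.0833333° lon, +5·0.0416667° lat → SW at lon 141.833°, lat 59.2083°.
latitude 59.2083, longitude 141.8333.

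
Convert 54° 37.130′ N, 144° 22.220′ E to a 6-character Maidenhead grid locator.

QO24eo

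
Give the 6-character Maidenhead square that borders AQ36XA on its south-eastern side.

Longitude subsquare x = 23; +1 → 24, wraps to 0 = a, carry into square.
Longitude square 3; +1 → 4.
Latitude subsquare a = 0; −1 → -1, wraps to 23 = x, carry into square.
Latitude square 6; −1 → 5.

AQ45ax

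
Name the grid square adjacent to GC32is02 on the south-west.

GC32hs91

Longitude extended square 0; −1 → -1, wraps to 9, carry into subsquare.
Longitude subsquare i = 8; −1 → 7 = h.
Latitude extended square 2; −1 → 1.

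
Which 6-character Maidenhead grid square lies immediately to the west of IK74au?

Longitude subsquare a = 0; −1 → -1, wraps to 23 = x, carry into square.
Longitude square 7; −1 → 6.
The latitude characters are unchanged.

IK64xu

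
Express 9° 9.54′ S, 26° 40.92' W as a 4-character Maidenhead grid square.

HI60

Shift to the Maidenhead origin (180°W, 90°S): lon 153.32, lat 80.84.
Field: lon ⌊153.32/20⌋ = 7 → H; lat ⌊80.84/10⌋ = 8 → I.
Square: lon ⌊13.32/2⌋ = 6; lat ⌊0.84/1⌋ = 0.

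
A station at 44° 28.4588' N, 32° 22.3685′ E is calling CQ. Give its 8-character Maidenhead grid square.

Shift to the Maidenhead origin (180°W, 90°S): lon 212.37281, lat 134.47431.
Field: 212.37281/20 → 10 → K, 134.47431/10 → 13 → N; chars KN.
Square: 12.37281/2 → 6, 4.47431/1 → 4; chars 64.
Subsquare: 0.37281/0.0833333 → 4 → e, 0.47431/0.0416667 → 11 → l; chars el.
Extended square: 0.03947/0.00833333 → 4, 0.01598/0.00416667 → 3; chars 43.

KN64el43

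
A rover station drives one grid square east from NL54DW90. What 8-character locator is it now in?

Longitude extended square 9; +1 → 10, wraps to 0, carry into subsquare.
Longitude subsquare d = 3; +1 → 4 = e.
The latitude characters are unchanged.

NL54ew00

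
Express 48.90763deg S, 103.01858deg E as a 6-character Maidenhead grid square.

OE11mc

Shift to the Maidenhead origin (180°W, 90°S): lon 283.0186, lat 41.0924.
Field: lon ⌊283.0186/20⌋ = 14 → O; lat ⌊41.0924/10⌋ = 4 → E.
Square: lon ⌊3.0186/2⌋ = 1; lat ⌊1.0924/1⌋ = 1.
Subsquare: lon ⌊1.0186/0.0833333⌋ = 12 → m; lat ⌊0.0924/0.0416667⌋ = 2 → c.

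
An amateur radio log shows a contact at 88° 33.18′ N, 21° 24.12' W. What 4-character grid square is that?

HR98

Offset from 180°W / 90°S: lon 158.60°, lat 178.55°.
Field: 158.60/20 → 7 → H, 178.55/10 → 17 → R; chars HR.
Square: 18.60/2 → 9, 8.55/1 → 8; chars 98.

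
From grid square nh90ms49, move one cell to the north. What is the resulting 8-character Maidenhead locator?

NH90mt40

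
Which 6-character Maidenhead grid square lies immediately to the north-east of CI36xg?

Longitude subsquare x = 23; +1 → 24, wraps to 0 = a, carry into square.
Longitude square 3; +1 → 4.
Latitude subsquare g = 6; +1 → 7 = h.

CI46ah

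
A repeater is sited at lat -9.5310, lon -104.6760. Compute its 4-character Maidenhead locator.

DI70

Shift to the Maidenhead origin (180°W, 90°S): lon 75.32, lat 80.47.
Field: 75.32/20 → 3 → D, 80.47/10 → 8 → I; chars DI.
Square: 15.32/2 → 7, 0.47/1 → 0; chars 70.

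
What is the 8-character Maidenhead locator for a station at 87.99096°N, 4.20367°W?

IR77vx57

Shift to the Maidenhead origin (180°W, 90°S): lon 175.79633, lat 177.99096.
Field: 175.79633/20 → 8 → I, 177.99096/10 → 17 → R; chars IR.
Square: 15.79633/2 → 7, 7.99096/1 → 7; chars 77.
Subsquare: 1.79633/0.0833333 → 21 → v, 0.99096/0.0416667 → 23 → x; chars vx.
Extended square: 0.04633/0.00833333 → 5, 0.03263/0.00416667 → 7; chars 57.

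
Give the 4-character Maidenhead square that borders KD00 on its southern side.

KC09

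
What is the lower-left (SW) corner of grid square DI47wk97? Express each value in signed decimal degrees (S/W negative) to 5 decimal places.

-2.55417, -110.09167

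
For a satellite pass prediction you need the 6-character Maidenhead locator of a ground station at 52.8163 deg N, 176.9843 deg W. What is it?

AO12mt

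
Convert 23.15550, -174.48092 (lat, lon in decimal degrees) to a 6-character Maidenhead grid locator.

AL23sd

Add 180° to longitude and 90° to latitude: 5.5191, 113.1555.
Field: 5.5191/20 → 0 → A, 113.1555/10 → 11 → L; chars AL.
Square: 5.5191/2 → 2, 3.1555/1 → 3; chars 23.
Subsquare: 1.5191/0.0833333 → 18 → s, 0.1555/0.0416667 → 3 → d; chars sd.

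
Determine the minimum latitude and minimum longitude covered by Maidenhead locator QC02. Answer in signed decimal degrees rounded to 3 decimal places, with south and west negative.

-68.000, 140.000

Field Q=16, C=2: +16·20° lon, +2·10° lat → SW at lon 140°, lat -70°.
Square 0, 2: +0·2° lon, +2·1° lat → SW at lon 140°, lat -68°.
latitude -68.000, longitude 140.000.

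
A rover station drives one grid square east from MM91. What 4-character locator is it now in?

Longitude square 9; +1 → 10, wraps to 0, carry into field.
Longitude field M = 12; +1 → 13 = N.
The latitude characters are unchanged.

NM01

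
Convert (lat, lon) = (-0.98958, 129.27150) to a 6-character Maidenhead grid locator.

Add 180° to longitude and 90° to latitude: 309.2715, 89.0104.
Field (20°×10°, letters A–R): lon ⌊309.2715/20⌋ = 15 → P; lat ⌊89.0104/10⌋ = 8 → I.
Square (2°×1°, digits 0–9): lon ⌊9.2715/2⌋ = 4; lat ⌊9.0104/1⌋ = 9.
Subsquare (5′×2.5′, letters a–x): lon ⌊1.2715/0.0833333⌋ = 15 → p; lat ⌊0.0104/0.0416667⌋ = 0 → a.

PI49pa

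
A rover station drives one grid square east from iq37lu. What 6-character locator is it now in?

Longitude subsquare l = 11; +1 → 12 = m.
The latitude characters are unchanged.

IQ37mu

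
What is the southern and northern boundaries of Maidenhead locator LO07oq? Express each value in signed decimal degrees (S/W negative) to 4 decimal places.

57.6667, 57.7083

Field L=11, O=14: +11·20° lon, +14·10° lat → SW at lon 40°, lat 50°.
Square 0, 7: +0·2° lon, +7·1° lat → SW at lon 40°, lat 57°.
Subsquare o=14, q=16: +14·0.0833333° lon, +16·0.0416667° lat → SW at lon 41.1667°, lat 57.6667°.
Cell spans 0.0833333° lon × 0.0416667° lat.
south 57.6667, north 57.7083.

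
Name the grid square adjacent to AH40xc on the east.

AH50ac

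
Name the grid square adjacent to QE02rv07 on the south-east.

QE02rv16

Longitude extended square 0; +1 → 1.
Latitude extended square 7; −1 → 6.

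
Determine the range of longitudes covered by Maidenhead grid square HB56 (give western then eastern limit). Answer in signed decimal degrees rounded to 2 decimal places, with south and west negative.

Field H=7, B=1: +7·20° lon, +1·10° lat → SW at lon -40°, lat -80°.
Square 5, 6: +5·2° lon, +6·1° lat → SW at lon -30°, lat -74°.
Cell spans 2° lon × 1° lat.
west -30.00, east -28.00.

-30.00, -28.00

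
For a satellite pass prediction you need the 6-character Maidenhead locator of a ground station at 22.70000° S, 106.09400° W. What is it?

DG67wh

Offset from 180°W / 90°S: lon 73.9060°, lat 67.3000°.
Field (20°×10°, letters A–R): lon ⌊73.9060/20⌋ = 3 → D; lat ⌊67.3000/10⌋ = 6 → G.
Square (2°×1°, digits 0–9): lon ⌊13.9060/2⌋ = 6; lat ⌊7.3000/1⌋ = 7.
Subsquare (5′×2.5′, letters a–x): lon ⌊1.9060/0.0833333⌋ = 22 → w; lat ⌊0.3000/0.0416667⌋ = 7 → h.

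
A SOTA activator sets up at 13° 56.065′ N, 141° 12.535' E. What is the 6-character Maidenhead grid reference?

Offset from 180°W / 90°S: lon 321.2089°, lat 103.9344°.
Field (20°×10°, letters A–R): lon ⌊321.2089/20⌋ = 16 → Q; lat ⌊103.9344/10⌋ = 10 → K.
Square (2°×1°, digits 0–9): lon ⌊1.2089/2⌋ = 0; lat ⌊3.9344/1⌋ = 3.
Subsquare (5′×2.5′, letters a–x): lon ⌊1.2089/0.0833333⌋ = 14 → o; lat ⌊0.9344/0.0416667⌋ = 22 → w.

QK03ow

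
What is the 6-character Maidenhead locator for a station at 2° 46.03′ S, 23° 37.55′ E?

Add 180° to longitude and 90° to latitude: 203.6258, 87.2328.
Field: lon ⌊203.6258/20⌋ = 10 → K; lat ⌊87.2328/10⌋ = 8 → I.
Square: lon ⌊3.6258/2⌋ = 1; lat ⌊7.2328/1⌋ = 7.
Subsquare: lon ⌊1.6258/0.0833333⌋ = 19 → t; lat ⌊0.2328/0.0416667⌋ = 5 → f.

KI17tf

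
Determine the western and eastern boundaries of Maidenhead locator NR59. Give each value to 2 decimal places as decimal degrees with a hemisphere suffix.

90.00° E, 92.00° E

Field N=13, R=17: +13·20° lon, +17·10° lat → SW at lon 80°, lat 80°.
Square 5, 9: +5·2° lon, +9·1° lat → SW at lon 90°, lat 89°.
Cell spans 2° lon × 1° lat.
west 90.00° E, east 92.00° E.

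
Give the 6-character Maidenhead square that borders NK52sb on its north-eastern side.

NK52tc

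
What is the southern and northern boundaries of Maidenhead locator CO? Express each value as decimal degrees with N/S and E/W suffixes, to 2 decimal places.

Field C=2, O=14: +2·20° lon, +14·10° lat → SW at lon -140°, lat 50°.
Cell spans 20° lon × 10° lat.
south 50.00° N, north 60.00° N.

50.00° N, 60.00° N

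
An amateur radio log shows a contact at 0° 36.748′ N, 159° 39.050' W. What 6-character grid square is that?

BJ00eo

Add 180° to longitude and 90° to latitude: 20.3492, 90.6125.
Field (20°×10°, letters A–R): 20.3492/20 → 1 → B, 90.6125/10 → 9 → J; chars BJ.
Square (2°×1°, digits 0–9): 0.3492/2 → 0, 0.6125/1 → 0; chars 00.
Subsquare (5′×2.5′, letters a–x): 0.3492/0.0833333 → 4 → e, 0.6125/0.0416667 → 14 → o; chars eo.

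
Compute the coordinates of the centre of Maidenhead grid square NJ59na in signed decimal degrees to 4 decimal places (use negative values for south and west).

9.0208, 91.1250

Field N=13, J=9: +13·20° lon, +9·10° lat → SW at lon 80°, lat 0°.
Square 5, 9: +5·2° lon, +9·1° lat → SW at lon 90°, lat 9°.
Subsquare n=13, a=0: +13·0.0833333° lon, +0·0.0416667° lat → SW at lon 91.0833°, lat 9°.
Cell spans 0.0833333° lon × 0.0416667° lat. Centre is SW corner plus half of each.
latitude 9.0208, longitude 91.1250.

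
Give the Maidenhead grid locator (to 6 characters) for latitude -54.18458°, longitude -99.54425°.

ED05ft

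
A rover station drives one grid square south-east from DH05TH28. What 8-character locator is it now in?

DH05th37

Longitude extended square 2; +1 → 3.
Latitude extended square 8; −1 → 7.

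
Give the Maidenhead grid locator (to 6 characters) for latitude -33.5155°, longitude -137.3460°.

CF16hl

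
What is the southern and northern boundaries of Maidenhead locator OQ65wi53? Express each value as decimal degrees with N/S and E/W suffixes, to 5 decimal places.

Field O=14, Q=16: +14·20° lon, +16·10° lat → SW at lon 100°, lat 70°.
Square 6, 5: +6·2° lon, +5·1° lat → SW at lon 112°, lat 75°.
Subsquare w=22, i=8: +22·0.0833333° lon, +8·0.0416667° lat → SW at lon 113.833°, lat 75.3333°.
Extended square 5, 3: +5·0.00833333° lon, +3·0.00416667° lat → SW at lon 113.875°, lat 75.3458°.
Cell spans 0.00833333° lon × 0.00416667° lat.
south 75.34583° N, north 75.35000° N.

75.34583° N, 75.35000° N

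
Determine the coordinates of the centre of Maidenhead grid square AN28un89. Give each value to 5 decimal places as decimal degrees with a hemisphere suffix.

48.58125° N, 174.26250° W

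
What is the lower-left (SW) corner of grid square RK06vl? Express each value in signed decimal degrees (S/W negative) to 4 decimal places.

16.4583, 161.7500

Field R=17, K=10: +17·20° lon, +10·10° lat → SW at lon 160°, lat 10°.
Square 0, 6: +0·2° lon, +6·1° lat → SW at lon 160°, lat 16°.
Subsquare v=21, l=11: +21·0.0833333° lon, +11·0.0416667° lat → SW at lon 161.75°, lat 16.4583°.
latitude 16.4583, longitude 161.7500.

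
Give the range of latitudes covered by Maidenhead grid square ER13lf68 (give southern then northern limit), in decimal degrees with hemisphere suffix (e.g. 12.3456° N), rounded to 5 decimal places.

Field E=4, R=17: +4·20° lon, +17·10° lat → SW at lon -100°, lat 80°.
Square 1, 3: +1·2° lon, +3·1° lat → SW at lon -98°, lat 83°.
Subsquare l=11, f=5: +11·0.0833333° lon, +5·0.0416667° lat → SW at lon -97.0833°, lat 83.2083°.
Extended square 6, 8: +6·0.00833333° lon, +8·0.00416667° lat → SW at lon -97.0333°, lat 83.2417°.
Cell spans 0.00833333° lon × 0.00416667° lat.
south 83.24167° N, north 83.24583° N.

83.24167° N, 83.24583° N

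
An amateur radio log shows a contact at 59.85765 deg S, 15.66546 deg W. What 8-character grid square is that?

ID20ed04

Offset from 180°W / 90°S: lon 164.33454°, lat 30.14235°.
Field: 164.33454/20 → 8 → I, 30.14235/10 → 3 → D; chars ID.
Square: 4.33454/2 → 2, 0.14235/1 → 0; chars 20.
Subsquare: 0.33454/0.0833333 → 4 → e, 0.14235/0.0416667 → 3 → d; chars ed.
Extended square: 0.00121/0.00833333 → 0, 0.01735/0.00416667 → 4; chars 04.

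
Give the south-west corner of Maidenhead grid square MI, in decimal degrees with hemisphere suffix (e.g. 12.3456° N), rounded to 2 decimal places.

10.00° S, 60.00° E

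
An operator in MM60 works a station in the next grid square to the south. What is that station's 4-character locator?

ML69

Latitude square 0; −1 → -1, wraps to 9, carry into field.
Latitude field M = 12; −1 → 11 = L.
The longitude characters are unchanged.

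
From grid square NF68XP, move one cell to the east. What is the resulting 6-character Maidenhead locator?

NF78ap

Longitude subsquare x = 23; +1 → 24, wraps to 0 = a, carry into square.
Longitude square 6; +1 → 7.
The latitude characters are unchanged.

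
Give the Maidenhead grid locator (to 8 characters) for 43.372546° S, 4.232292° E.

Offset from 180°W / 90°S: lon 184.23229°, lat 46.62745°.
Field: lon ⌊184.23229/20⌋ = 9 → J; lat ⌊46.62745/10⌋ = 4 → E.
Square: lon ⌊4.23229/2⌋ = 2; lat ⌊6.62745/1⌋ = 6.
Subsquare: lon ⌊0.23229/0.0833333⌋ = 2 → c; lat ⌊0.62745/0.0416667⌋ = 15 → p.
Extended square: lon ⌊0.06563/0.00833333⌋ = 7; lat ⌊0.00245/0.00416667⌋ = 0.

JE26cp70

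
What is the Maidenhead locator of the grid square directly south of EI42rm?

Latitude subsquare m = 12; −1 → 11 = l.
The longitude characters are unchanged.

EI42rl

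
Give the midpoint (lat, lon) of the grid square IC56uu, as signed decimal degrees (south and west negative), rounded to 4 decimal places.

-63.1458, -8.2917

Field I=8, C=2: +8·20° lon, +2·10° lat → SW at lon -20°, lat -70°.
Square 5, 6: +5·2° lon, +6·1° lat → SW at lon -10°, lat -64°.
Subsquare u=20, u=20: +20·0.0833333° lon, +20·0.0416667° lat → SW at lon -8.33333°, lat -63.1667°.
Cell spans 0.0833333° lon × 0.0416667° lat. Centre is SW corner plus half of each.
latitude -63.1458, longitude -8.2917.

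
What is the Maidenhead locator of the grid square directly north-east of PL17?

PL28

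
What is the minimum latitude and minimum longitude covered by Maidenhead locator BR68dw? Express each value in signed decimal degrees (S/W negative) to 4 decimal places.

88.9167, -147.7500

Field B=1, R=17: +1·20° lon, +17·10° lat → SW at lon -160°, lat 80°.
Square 6, 8: +6·2° lon, +8·1° lat → SW at lon -148°, lat 88°.
Subsquare d=3, w=22: +3·0.0833333° lon, +22·0.0416667° lat → SW at lon -147.75°, lat 88.9167°.
latitude 88.9167, longitude -147.7500.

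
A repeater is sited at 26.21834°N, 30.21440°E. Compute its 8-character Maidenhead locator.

KL56cf52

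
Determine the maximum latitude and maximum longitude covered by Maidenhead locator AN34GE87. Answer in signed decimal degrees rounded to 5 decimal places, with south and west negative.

Field A=0, N=13: +0·20° lon, +13·10° lat → SW at lon -180°, lat 40°.
Square 3, 4: +3·2° lon, +4·1° lat → SW at lon -174°, lat 44°.
Subsquare g=6, e=4: +6·0.0833333° lon, +4·0.0416667° lat → SW at lon -173.5°, lat 44.1667°.
Extended square 8, 7: +8·0.00833333° lon, +7·0.00416667° lat → SW at lon -173.433°, lat 44.1958°.
Cell spans 0.00833333° lon × 0.00416667° lat. NE corner is SW corner plus one full cell.
latitude 44.20000, longitude -173.42500.

44.20000, -173.42500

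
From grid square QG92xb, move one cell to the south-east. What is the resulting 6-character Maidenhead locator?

RG02aa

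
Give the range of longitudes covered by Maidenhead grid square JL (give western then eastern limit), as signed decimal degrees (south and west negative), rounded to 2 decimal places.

0.00, 20.00

Field J=9, L=11: +9·20° lon, +11·10° lat → SW at lon 0°, lat 20°.
Cell spans 20° lon × 10° lat.
west 0.00, east 20.00.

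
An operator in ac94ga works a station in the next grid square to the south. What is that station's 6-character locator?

AC93gx

Latitude subsquare a = 0; −1 → -1, wraps to 23 = x, carry into square.
Latitude square 4; −1 → 3.
The longitude characters are unchanged.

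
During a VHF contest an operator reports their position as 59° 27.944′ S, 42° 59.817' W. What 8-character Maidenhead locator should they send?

Offset from 180°W / 90°S: lon 137.00305°, lat 30.53427°.
Field: 137.00305/20 → 6 → G, 30.53427/10 → 3 → D; chars GD.
Square: 17.00305/2 → 8, 0.53427/1 → 0; chars 80.
Subsquare: 1.00305/0.0833333 → 12 → m, 0.53427/0.0416667 → 12 → m; chars mm.
Extended square: 0.00305/0.00833333 → 0, 0.03427/0.00416667 → 8; chars 08.

GD80mm08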